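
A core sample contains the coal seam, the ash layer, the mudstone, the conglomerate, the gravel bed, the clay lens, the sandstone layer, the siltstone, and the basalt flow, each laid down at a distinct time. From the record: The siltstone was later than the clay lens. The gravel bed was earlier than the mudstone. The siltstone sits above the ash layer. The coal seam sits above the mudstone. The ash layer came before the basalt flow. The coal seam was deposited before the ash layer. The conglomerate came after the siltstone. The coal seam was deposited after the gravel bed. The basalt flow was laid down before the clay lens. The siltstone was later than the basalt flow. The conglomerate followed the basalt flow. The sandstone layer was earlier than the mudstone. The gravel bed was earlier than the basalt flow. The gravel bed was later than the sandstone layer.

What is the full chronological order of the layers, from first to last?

The constraints fix every adjacent pair, so only one ordering works:
the sandstone layer → the gravel bed → the mudstone → the coal seam → the ash layer → the basalt flow → the clay lens → the siltstone → the conglomerate.

the sandstone layer, the gravel bed, the mudstone, the coal seam, the ash layer, the basalt flow, the clay lens, the siltstone, the conglomerate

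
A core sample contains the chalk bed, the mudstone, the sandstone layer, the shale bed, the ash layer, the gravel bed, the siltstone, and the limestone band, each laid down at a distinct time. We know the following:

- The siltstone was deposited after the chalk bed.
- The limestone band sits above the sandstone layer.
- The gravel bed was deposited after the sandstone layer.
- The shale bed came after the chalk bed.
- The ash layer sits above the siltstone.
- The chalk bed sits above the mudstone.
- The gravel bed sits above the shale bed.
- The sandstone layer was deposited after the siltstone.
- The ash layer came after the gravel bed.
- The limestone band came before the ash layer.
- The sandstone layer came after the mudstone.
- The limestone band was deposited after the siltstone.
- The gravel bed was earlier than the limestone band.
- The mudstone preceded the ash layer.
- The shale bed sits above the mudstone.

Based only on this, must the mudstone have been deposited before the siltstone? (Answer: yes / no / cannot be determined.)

yes

Chain the constraints: the mudstone → the chalk bed → the siltstone. Each link is directly stated, so the mudstone comes before the siltstone.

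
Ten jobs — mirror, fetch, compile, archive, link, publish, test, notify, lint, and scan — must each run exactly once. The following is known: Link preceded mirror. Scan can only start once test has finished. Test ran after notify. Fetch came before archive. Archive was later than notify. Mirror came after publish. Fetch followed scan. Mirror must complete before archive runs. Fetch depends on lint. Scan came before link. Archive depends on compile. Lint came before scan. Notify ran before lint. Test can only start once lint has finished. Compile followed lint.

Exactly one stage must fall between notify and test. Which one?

Tracing the constraints gives notify → lint → test, so lint sits after notify and before test.
No other stage is forced both after notify and before test.

lint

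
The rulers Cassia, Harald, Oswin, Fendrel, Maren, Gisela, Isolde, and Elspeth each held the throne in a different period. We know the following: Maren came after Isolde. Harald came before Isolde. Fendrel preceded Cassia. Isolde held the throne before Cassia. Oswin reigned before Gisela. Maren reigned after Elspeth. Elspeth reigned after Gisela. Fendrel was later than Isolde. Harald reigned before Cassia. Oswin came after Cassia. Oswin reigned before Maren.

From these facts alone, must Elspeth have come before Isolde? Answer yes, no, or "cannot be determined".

no

Tracing the constraints gives Isolde → Cassia → Oswin → Gisela → Elspeth, so Isolde must come before Elspeth.
That means Elspeth cannot be before Isolde.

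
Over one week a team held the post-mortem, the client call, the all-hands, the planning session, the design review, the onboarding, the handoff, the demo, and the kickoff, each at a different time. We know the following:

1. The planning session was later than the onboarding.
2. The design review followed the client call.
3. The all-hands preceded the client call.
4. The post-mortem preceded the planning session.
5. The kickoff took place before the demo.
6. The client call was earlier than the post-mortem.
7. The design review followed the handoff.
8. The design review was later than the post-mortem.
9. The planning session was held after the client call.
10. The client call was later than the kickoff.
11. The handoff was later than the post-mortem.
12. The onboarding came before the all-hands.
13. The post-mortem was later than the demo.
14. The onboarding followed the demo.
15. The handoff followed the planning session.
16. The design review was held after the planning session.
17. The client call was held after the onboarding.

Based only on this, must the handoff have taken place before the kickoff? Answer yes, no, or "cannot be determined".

no

Tracing the constraints gives the kickoff → the client call → the planning session → the handoff, so the kickoff must come before the handoff.
That means the handoff cannot be before the kickoff.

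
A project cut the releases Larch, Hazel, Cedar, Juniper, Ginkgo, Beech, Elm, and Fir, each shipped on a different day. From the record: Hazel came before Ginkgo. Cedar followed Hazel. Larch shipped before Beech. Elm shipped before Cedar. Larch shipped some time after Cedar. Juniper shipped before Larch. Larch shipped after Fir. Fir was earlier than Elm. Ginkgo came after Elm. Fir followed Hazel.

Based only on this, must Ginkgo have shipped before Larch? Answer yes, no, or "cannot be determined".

cannot be determined

No chain of stated constraints runs from Ginkgo to Larch, and none runs from Larch to Ginkgo either.
So the relative order of Ginkgo and Larch is not fixed by the given facts.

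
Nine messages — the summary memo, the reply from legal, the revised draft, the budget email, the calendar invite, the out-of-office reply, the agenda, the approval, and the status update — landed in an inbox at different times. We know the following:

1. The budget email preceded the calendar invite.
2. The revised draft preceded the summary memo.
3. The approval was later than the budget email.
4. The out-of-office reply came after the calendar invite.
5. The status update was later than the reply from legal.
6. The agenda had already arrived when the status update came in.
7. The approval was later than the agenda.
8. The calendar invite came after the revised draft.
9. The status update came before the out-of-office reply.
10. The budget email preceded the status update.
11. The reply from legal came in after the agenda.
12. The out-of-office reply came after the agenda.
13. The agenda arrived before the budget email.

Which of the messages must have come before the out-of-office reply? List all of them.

Directly stated before the out-of-office reply: the agenda, the calendar invite, and the status update.
The budget email reaches the out-of-office reply via the budget email → the status update → the out-of-office reply.
The reply from legal reaches the out-of-office reply via the reply from legal → the status update → the out-of-office reply.
The revised draft reaches the out-of-office reply via the revised draft → the calendar invite → the out-of-office reply.

the agenda, the budget email, the calendar invite, the reply from legal, the revised draft, the status update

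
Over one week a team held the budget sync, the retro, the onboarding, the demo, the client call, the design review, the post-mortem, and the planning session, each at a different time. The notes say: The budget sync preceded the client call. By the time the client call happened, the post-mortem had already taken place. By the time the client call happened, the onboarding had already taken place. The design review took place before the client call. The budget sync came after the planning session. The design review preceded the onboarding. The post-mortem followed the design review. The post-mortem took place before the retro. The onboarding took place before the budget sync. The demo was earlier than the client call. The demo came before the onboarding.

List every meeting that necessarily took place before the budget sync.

the demo, the design review, the onboarding, the planning session

Directly stated before the budget sync: the onboarding and the planning session.
The demo reaches the budget sync via the demo → the onboarding → the budget sync.
The design review reaches the budget sync via the design review → the onboarding → the budget sync.
No chain forces the client call (or any of the others) ahead of the budget sync.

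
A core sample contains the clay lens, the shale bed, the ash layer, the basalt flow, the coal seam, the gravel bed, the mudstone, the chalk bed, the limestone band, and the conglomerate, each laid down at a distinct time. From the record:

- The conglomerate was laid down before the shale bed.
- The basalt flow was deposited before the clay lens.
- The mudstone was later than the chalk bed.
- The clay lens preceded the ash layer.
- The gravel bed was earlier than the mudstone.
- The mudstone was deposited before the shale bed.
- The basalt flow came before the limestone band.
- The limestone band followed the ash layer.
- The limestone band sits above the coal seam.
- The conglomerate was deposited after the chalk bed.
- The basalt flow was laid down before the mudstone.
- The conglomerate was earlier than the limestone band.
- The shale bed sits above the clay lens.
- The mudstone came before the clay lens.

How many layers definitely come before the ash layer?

5

Directly stated before the ash layer: the clay lens.
The basalt flow reaches the ash layer via the basalt flow → the clay lens → the ash layer.
The chalk bed reaches the ash layer via the chalk bed → the mudstone → the clay lens → the ash layer.
The gravel bed reaches the ash layer via the gravel bed → the mudstone → the clay lens → the ash layer.
Likewise the mudstone reaches the ash layer by chaining the stated constraints.
That's the basalt flow, the chalk bed, the clay lens, the gravel bed, and the mudstone — 5 in all.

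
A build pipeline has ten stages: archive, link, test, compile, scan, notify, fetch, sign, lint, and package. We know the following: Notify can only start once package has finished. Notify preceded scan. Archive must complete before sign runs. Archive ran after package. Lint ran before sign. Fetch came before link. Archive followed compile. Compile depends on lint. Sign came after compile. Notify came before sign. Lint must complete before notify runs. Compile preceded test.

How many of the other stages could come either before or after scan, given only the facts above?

Forced before scan: lint, notify, and package.
That leaves archive, compile, fetch, link, sign, and test with no forced order relative to scan — 6.

6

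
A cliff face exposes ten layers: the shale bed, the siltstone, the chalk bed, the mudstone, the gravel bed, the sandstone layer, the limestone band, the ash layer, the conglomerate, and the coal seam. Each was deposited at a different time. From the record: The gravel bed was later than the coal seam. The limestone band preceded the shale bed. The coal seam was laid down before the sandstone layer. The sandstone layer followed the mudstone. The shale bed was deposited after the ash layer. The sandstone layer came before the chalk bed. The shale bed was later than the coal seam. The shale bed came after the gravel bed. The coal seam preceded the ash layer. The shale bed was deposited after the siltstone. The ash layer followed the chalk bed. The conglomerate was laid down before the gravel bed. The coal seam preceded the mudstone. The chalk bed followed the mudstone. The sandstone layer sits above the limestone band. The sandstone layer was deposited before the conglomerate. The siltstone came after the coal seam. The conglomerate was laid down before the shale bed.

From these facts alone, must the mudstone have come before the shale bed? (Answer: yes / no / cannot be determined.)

yes

Chain the constraints: the mudstone → the sandstone layer → the conglomerate → the shale bed. Each link is directly stated, so the mudstone comes before the shale bed.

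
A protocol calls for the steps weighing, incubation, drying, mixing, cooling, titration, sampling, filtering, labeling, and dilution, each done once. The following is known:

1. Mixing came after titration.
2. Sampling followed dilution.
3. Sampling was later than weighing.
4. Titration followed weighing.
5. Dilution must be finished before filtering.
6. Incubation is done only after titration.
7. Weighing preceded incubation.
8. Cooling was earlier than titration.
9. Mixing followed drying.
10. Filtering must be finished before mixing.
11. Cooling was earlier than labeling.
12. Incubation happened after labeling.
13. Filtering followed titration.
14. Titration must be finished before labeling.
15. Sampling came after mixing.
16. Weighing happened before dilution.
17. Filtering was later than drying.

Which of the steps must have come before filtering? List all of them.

Directly stated before filtering: dilution, drying, and titration.
Cooling reaches filtering via cooling → titration → filtering.
Weighing reaches filtering via weighing → dilution → filtering.

cooling, dilution, drying, titration, weighing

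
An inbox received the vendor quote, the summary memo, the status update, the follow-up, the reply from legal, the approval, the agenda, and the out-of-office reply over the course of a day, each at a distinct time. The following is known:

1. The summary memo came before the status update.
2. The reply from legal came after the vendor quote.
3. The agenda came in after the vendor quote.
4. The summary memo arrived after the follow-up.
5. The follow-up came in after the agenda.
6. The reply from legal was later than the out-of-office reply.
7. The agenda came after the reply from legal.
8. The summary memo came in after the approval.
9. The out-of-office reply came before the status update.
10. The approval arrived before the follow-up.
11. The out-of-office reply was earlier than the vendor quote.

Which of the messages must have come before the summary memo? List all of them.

Directly stated before the summary memo: the approval and the follow-up.
The agenda reaches the summary memo via the agenda → the follow-up → the summary memo.
The out-of-office reply reaches the summary memo via the out-of-office reply → the vendor quote → the agenda → the follow-up → the summary memo.
The reply from legal reaches the summary memo via the reply from legal → the agenda → the follow-up → the summary memo.
Likewise the vendor quote reaches the summary memo by chaining the stated constraints.

the agenda, the approval, the follow-up, the out-of-office reply, the reply from legal, the vendor quote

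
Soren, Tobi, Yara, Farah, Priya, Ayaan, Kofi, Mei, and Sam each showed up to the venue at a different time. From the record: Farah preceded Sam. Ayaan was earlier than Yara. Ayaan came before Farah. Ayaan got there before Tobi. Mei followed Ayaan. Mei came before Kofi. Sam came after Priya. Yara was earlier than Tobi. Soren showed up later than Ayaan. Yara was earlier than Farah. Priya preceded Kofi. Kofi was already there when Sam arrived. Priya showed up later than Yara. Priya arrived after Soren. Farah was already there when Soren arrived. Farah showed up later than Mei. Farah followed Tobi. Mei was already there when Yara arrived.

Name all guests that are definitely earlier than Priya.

Ayaan, Farah, Mei, Soren, Tobi, Yara

Directly stated before Priya: Soren and Yara.
Ayaan reaches Priya via Ayaan → Yara → Priya.
Farah reaches Priya via Farah → Soren → Priya.
Mei reaches Priya via Mei → Yara → Priya.
Likewise Tobi reaches Priya by chaining the stated constraints.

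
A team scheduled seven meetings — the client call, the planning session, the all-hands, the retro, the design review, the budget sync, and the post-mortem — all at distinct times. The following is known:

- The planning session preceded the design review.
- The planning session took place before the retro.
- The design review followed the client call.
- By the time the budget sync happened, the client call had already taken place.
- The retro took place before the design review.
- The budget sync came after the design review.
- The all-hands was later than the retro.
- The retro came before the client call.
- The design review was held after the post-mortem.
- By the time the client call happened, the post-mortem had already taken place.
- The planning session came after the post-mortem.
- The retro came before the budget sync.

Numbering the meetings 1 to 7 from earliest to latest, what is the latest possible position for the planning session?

The planning session must come before the all-hands, the budget sync, the client call, the design review, and the retro — 5 meetings forced after it.
Everything else can be placed before the planning session in some valid order, so the planning session can sit as late as position 7 − 5 = 2.

2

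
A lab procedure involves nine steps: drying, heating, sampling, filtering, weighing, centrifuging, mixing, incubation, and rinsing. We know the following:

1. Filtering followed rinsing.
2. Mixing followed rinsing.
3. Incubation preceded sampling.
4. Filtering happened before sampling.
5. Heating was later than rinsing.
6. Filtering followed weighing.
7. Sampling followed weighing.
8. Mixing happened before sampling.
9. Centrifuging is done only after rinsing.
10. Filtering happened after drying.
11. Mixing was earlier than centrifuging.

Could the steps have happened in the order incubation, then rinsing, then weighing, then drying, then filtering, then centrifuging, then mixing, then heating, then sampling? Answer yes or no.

no

The constraints require mixing before centrifuging, but in the proposed sequence centrifuging appears ahead of mixing. That one violation is enough.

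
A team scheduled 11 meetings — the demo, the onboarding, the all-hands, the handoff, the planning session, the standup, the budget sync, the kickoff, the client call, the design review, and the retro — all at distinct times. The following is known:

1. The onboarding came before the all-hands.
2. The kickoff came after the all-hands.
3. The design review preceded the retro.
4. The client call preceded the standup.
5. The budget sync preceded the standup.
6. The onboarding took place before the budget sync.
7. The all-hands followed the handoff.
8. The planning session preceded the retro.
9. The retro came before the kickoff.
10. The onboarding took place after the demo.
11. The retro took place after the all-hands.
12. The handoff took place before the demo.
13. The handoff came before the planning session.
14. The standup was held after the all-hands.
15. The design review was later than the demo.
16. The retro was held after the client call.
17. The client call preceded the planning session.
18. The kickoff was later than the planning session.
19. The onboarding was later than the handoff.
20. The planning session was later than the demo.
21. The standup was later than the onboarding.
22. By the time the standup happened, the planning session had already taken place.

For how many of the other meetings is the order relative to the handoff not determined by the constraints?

1

Forced after the handoff: the all-hands, the budget sync, the demo, the design review, the kickoff, the onboarding, the planning session, the retro, and the standup.
That leaves the client call with no forced order relative to the handoff — 1.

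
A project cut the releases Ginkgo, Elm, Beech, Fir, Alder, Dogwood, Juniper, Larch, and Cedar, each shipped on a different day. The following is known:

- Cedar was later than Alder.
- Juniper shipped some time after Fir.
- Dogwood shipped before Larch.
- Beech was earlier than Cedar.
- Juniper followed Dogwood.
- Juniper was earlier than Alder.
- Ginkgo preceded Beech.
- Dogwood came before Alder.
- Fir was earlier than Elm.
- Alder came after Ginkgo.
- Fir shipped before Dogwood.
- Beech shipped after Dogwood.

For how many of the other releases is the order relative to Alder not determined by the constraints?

Forced before Alder: Dogwood, Fir, Ginkgo, and Juniper; forced after Alder: Cedar.
That leaves Beech, Elm, and Larch with no forced order relative to Alder — 3.

3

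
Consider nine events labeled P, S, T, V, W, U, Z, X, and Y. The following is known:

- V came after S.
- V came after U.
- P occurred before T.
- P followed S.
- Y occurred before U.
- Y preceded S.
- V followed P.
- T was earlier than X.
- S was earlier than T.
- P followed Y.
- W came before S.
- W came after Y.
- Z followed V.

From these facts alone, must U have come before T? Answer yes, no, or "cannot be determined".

cannot be determined

No chain of stated constraints runs from U to T, and none runs from T to U either.
So the relative order of U and T is not fixed by the given facts.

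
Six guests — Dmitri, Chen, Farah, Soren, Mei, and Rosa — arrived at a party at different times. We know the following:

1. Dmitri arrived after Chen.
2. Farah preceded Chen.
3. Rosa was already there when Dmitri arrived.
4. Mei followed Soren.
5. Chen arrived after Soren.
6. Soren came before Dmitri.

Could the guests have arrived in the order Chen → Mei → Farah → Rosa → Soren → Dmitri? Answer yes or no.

The constraints require Farah before Chen, but in the proposed sequence Chen appears ahead of Farah. That one violation is enough.

no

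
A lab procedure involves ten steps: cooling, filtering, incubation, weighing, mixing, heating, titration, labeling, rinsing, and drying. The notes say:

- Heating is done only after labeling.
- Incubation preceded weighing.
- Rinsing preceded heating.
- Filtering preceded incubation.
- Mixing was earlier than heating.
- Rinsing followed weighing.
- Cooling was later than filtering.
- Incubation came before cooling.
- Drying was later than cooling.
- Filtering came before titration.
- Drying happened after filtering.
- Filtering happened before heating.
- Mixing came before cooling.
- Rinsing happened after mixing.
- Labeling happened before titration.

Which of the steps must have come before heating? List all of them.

filtering, incubation, labeling, mixing, rinsing, weighing

Directly stated before heating: filtering, labeling, mixing, and rinsing.
Incubation reaches heating via incubation → weighing → rinsing → heating.
Weighing reaches heating via weighing → rinsing → heating.
No chain forces titration (or any of the others) ahead of heating.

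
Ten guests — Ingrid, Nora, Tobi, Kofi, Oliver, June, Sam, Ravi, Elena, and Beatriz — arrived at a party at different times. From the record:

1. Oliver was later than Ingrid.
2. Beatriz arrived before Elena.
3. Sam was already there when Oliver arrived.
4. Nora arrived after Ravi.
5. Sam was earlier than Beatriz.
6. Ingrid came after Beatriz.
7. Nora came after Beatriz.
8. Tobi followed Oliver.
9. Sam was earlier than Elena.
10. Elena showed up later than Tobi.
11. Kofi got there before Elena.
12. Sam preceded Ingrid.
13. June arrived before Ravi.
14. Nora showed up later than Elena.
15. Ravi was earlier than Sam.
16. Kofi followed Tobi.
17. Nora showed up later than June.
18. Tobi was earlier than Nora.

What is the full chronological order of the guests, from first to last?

June, Ravi, Sam, Beatriz, Ingrid, Oliver, Tobi, Kofi, Elena, Nora

The constraints fix every adjacent pair, so only one ordering works:
June → Ravi → Sam → Beatriz → Ingrid → Oliver → Tobi → Kofi → Elena → Nora.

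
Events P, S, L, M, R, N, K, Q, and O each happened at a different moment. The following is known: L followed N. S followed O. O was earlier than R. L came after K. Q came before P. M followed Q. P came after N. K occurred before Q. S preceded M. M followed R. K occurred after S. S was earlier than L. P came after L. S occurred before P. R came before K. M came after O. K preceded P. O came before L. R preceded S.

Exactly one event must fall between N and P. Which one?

Tracing the constraints gives N → L → P, so L sits after N and before P.
No other event is forced both after N and before P.

L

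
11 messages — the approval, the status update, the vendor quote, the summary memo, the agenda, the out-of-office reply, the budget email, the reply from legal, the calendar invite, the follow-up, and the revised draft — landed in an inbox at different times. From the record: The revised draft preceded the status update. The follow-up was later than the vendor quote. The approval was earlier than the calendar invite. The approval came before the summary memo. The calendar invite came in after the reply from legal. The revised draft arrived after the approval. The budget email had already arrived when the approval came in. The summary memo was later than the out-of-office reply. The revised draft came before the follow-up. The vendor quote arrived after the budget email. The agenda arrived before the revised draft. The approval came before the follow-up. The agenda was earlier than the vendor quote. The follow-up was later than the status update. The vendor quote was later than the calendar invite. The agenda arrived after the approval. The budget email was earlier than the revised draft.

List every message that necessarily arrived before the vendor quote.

the agenda, the approval, the budget email, the calendar invite, the reply from legal

Directly stated before the vendor quote: the agenda, the budget email, and the calendar invite.
The approval reaches the vendor quote via the approval → the calendar invite → the vendor quote.
The reply from legal reaches the vendor quote via the reply from legal → the calendar invite → the vendor quote.
No chain forces the follow-up (or any of the others) ahead of the vendor quote.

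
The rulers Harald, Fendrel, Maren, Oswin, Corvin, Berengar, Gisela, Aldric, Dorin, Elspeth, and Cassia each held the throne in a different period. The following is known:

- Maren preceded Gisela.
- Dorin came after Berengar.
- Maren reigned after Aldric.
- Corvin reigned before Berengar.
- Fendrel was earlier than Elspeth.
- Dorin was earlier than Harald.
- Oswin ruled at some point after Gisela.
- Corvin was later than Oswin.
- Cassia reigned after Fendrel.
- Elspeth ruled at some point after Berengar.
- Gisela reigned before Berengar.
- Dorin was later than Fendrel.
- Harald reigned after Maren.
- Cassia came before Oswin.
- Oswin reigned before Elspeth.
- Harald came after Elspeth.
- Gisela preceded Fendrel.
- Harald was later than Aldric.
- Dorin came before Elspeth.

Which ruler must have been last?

Every other ruler has a chain of constraints placing them before Harald, so Harald is last.

Harald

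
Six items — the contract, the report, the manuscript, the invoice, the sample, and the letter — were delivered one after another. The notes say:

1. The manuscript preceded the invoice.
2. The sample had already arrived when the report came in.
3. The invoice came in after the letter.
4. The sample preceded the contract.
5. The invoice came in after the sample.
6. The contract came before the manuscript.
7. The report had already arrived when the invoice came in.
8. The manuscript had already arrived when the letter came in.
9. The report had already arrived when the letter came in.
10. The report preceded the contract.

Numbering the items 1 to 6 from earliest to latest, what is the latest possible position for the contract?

3

The contract must come before the invoice, the letter, and the manuscript — 3 items forced after it.
Everything else can be placed before the contract in some valid order, so the contract can sit as late as position 6 − 3 = 3.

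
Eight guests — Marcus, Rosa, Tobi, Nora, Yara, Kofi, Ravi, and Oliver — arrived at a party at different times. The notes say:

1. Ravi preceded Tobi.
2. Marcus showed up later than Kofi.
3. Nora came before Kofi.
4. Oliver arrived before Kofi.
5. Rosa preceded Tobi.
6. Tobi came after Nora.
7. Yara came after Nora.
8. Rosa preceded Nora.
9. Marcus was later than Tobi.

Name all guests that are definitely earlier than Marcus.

Kofi, Nora, Oliver, Ravi, Rosa, Tobi

Directly stated before Marcus: Kofi and Tobi.
Nora reaches Marcus via Nora → Kofi → Marcus.
Oliver reaches Marcus via Oliver → Kofi → Marcus.
Ravi reaches Marcus via Ravi → Tobi → Marcus.
Likewise Rosa reaches Marcus by chaining the stated constraints.
No chain forces Yara ahead of Marcus.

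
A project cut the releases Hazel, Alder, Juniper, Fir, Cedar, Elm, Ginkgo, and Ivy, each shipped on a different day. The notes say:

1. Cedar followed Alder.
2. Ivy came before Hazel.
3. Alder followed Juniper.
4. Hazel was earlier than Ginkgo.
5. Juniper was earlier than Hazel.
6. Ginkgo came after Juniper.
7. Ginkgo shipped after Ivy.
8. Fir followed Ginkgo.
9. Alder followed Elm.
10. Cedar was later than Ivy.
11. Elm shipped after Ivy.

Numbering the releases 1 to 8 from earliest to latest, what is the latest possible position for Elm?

Elm must come before Alder and Cedar — 2 releases forced after it.
Everything else can be placed before Elm in some valid order, so Elm can sit as late as position 8 − 2 = 6.

6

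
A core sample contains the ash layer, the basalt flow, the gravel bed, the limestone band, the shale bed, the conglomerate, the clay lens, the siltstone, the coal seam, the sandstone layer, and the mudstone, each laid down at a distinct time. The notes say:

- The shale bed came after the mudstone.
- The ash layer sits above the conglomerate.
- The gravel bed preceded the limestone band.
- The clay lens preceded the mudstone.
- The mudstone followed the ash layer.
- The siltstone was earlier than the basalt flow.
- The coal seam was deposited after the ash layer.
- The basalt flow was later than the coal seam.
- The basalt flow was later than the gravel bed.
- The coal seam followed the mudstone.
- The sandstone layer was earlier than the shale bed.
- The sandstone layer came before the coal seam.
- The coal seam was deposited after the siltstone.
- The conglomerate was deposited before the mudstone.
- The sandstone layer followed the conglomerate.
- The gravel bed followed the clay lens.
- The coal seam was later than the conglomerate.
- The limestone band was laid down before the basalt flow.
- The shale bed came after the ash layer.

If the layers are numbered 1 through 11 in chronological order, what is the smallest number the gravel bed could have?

The clay lens must come before the gravel bed — 1 forced predecessor.
Nothing else is forced ahead of the gravel bed, so its earliest slot is position 1 + 1 = 2.

2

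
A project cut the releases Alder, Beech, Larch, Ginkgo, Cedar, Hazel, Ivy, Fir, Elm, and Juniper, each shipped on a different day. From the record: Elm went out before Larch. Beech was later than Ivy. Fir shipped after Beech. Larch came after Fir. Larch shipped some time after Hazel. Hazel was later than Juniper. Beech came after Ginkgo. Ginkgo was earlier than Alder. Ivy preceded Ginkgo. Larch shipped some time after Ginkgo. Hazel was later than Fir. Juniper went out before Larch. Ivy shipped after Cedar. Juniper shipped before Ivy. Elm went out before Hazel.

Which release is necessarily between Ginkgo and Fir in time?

Tracing the constraints gives Ginkgo → Beech → Fir, so Beech sits after Ginkgo and before Fir.
No other release is forced both after Ginkgo and before Fir.

Beech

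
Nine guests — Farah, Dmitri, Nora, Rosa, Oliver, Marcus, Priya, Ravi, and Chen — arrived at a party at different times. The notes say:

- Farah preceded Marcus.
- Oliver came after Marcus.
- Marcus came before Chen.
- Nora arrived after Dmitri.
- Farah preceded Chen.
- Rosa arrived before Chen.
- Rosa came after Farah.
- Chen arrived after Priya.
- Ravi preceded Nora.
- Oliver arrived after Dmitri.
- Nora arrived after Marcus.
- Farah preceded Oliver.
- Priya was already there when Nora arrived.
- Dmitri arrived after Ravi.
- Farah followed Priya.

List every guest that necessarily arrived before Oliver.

Directly stated before Oliver: Dmitri, Farah, and Marcus.
Priya reaches Oliver via Priya → Farah → Oliver.
Ravi reaches Oliver via Ravi → Dmitri → Oliver.

Dmitri, Farah, Marcus, Priya, Ravi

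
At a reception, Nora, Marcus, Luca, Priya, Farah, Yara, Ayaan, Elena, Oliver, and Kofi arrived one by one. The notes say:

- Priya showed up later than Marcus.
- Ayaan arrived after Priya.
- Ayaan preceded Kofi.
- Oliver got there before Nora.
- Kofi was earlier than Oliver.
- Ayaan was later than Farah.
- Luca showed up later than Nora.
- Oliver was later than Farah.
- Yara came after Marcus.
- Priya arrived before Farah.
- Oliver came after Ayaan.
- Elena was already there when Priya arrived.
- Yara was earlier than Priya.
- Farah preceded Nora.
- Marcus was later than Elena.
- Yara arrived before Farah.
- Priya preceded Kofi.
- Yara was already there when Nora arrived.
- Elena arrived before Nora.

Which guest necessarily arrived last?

Every other guest has a chain of constraints placing them before Luca, so Luca is last.

Luca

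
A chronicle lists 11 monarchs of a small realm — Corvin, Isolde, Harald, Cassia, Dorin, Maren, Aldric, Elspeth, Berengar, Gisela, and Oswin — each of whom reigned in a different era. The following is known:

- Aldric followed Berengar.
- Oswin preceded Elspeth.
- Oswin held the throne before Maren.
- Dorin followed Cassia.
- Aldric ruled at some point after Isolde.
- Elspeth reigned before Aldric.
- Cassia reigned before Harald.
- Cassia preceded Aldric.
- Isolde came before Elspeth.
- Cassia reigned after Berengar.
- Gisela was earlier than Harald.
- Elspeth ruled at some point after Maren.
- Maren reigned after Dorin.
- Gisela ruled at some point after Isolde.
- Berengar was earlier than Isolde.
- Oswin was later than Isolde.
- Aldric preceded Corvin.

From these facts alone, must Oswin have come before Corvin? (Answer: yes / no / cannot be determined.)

Chain the constraints: Oswin → Elspeth → Aldric → Corvin. Each link is directly stated, so Oswin comes before Corvin.

yes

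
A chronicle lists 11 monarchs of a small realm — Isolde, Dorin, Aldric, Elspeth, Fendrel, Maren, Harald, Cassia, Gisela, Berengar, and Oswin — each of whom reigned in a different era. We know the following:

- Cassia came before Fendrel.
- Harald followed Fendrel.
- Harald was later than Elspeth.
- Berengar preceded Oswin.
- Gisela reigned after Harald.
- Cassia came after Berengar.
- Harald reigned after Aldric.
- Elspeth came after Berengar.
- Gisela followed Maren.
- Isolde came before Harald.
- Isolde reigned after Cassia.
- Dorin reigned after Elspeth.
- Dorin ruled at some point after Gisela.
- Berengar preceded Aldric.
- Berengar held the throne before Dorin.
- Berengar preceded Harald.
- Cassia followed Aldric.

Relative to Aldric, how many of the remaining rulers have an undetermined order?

3

Forced before Aldric: Berengar; forced after Aldric: Cassia, Dorin, Fendrel, Gisela, Harald, and Isolde.
That leaves Elspeth, Maren, and Oswin with no forced order relative to Aldric — 3.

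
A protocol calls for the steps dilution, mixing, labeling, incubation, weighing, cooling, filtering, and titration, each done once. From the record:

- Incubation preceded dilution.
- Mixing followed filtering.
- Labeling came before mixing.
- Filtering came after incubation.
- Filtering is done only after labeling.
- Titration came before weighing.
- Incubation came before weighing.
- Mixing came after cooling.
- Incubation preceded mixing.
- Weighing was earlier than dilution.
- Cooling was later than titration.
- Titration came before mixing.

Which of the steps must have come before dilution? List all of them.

Directly stated before dilution: incubation and weighing.
Titration reaches dilution via titration → weighing → dilution.

incubation, titration, weighing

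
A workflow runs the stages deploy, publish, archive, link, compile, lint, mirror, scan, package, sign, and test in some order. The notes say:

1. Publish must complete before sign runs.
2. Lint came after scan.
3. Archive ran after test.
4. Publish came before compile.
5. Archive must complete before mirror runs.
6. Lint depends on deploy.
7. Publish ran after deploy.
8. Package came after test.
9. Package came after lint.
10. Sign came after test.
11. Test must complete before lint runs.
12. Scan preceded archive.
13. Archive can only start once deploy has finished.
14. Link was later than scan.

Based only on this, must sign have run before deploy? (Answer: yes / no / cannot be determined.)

no

Tracing the constraints gives deploy → publish → sign, so deploy must come before sign.
That means sign cannot be before deploy.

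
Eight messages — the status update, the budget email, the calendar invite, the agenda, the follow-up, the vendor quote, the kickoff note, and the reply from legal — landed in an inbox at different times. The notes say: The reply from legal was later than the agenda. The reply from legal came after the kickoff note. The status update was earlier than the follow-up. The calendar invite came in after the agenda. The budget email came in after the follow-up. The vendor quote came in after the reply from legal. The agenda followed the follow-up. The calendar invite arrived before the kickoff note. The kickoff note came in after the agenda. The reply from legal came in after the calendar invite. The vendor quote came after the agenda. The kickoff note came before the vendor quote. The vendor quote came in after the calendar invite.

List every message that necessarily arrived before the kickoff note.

the agenda, the calendar invite, the follow-up, the status update

Directly stated before the kickoff note: the agenda and the calendar invite.
The follow-up reaches the kickoff note via the follow-up → the agenda → the kickoff note.
The status update reaches the kickoff note via the status update → the follow-up → the agenda → the kickoff note.
No chain forces the reply from legal (or any of the others) ahead of the kickoff note.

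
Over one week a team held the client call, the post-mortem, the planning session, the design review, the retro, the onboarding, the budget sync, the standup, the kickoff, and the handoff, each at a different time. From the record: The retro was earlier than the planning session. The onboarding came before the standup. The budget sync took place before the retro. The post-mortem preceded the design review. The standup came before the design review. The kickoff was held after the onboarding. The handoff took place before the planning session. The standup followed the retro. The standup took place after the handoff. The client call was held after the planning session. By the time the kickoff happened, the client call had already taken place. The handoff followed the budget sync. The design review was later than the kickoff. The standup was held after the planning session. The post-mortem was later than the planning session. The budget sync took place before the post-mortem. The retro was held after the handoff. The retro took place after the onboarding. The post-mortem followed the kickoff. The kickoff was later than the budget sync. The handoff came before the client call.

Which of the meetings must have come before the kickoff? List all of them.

Directly stated before the kickoff: the budget sync, the client call, and the onboarding.
The handoff reaches the kickoff via the handoff → the client call → the kickoff.
The planning session reaches the kickoff via the planning session → the client call → the kickoff.
The retro reaches the kickoff via the retro → the planning session → the client call → the kickoff.
No chain forces the standup (or any of the others) ahead of the kickoff.

the budget sync, the client call, the handoff, the onboarding, the planning session, the retro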